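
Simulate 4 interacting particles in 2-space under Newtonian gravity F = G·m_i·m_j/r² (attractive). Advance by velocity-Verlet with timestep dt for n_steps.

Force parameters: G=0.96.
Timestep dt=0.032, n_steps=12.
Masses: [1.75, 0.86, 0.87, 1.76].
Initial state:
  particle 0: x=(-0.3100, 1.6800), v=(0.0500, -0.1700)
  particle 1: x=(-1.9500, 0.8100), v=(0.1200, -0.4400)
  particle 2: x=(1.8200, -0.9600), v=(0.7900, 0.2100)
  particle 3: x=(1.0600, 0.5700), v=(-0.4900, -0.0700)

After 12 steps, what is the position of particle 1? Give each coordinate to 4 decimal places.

(-1.8547, 0.6560)

step 0: x0=(-0.3100, 1.6800) x1=(-1.9500, 0.8100) x2=(1.8200, -0.9600) x3=(1.0600, 0.5700)
step 1: x0=(-0.3083, 1.6743) x1=(-1.9458, 0.7960) x2=(1.8451, -0.9529) x3=(1.0441, 0.5678)
step 2: x0=(-0.3063, 1.6681) x1=(-1.9410, 0.7822) x2=(1.8697, -0.9452) x3=(1.0279, 0.5657)
step 3: x0=(-0.3040, 1.6613) x1=(-1.9354, 0.7687) x2=(1.8940, -0.9369) x3=(1.0112, 0.5638)
step 4: x0=(-0.3014, 1.6540) x1=(-1.9292, 0.7553) x2=(1.9178, -0.9279) x3=(0.9941, 0.5619)
step 5: x0=(-0.2986, 1.6461) x1=(-1.9223, 0.7421) x2=(1.9412, -0.9183) x3=(0.9766, 0.5603)
step 6: x0=(-0.2954, 1.6376) x1=(-1.9148, 0.7292) x2=(1.9641, -0.9082) x3=(0.9587, 0.5588)
step 7: x0=(-0.2919, 1.6286) x1=(-1.9065, 0.7164) x2=(1.9866, -0.8974) x3=(0.9404, 0.5575)
step 8: x0=(-0.2881, 1.6189) x1=(-1.8976, 0.7039) x2=(2.0086, -0.8861) x3=(0.9216, 0.5564)
step 9: x0=(-0.2840, 1.6086) x1=(-1.8879, 0.6916) x2=(2.0302, -0.8742) x3=(0.9024, 0.5555)
step 10: x0=(-0.2795, 1.5977) x1=(-1.8775, 0.6795) x2=(2.0513, -0.8618) x3=(0.8828, 0.5549)
step 11: x0=(-0.2746, 1.5862) x1=(-1.8665, 0.6676) x2=(2.0719, -0.8489) x3=(0.8626, 0.5546)
step 12: x0=(-0.2694, 1.5740) x1=(-1.8547, 0.6560) x2=(2.0921, -0.8354) x3=(0.8420, 0.5546)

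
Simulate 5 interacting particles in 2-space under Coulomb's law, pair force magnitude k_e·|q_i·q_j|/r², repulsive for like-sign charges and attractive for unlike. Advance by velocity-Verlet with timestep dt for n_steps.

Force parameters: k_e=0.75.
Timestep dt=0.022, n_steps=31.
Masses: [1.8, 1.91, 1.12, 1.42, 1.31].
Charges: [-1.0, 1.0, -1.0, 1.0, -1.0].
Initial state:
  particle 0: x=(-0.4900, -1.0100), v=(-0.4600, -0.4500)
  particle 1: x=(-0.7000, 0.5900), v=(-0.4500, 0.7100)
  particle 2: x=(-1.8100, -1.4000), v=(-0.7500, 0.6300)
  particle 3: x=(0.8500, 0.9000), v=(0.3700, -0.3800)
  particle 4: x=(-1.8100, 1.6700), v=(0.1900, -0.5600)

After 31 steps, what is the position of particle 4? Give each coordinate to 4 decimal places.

(-1.5880, 1.2544)

step 0: x0=(-0.4900, -1.0100) x1=(-0.7000, 0.5900) x2=(-1.8100, -1.4000) x3=(0.8500, 0.9000) x4=(-1.8100, 1.6700)
step 1: x0=(-0.5001, -1.0198) x1=(-0.7100, 0.6056) x2=(-1.8266, -1.3861) x3=(0.8582, 0.8916) x4=(-1.8058, 1.6577)
step 2: x0=(-0.5100, -1.0296) x1=(-0.7201, 0.6211) x2=(-1.8432, -1.3723) x3=(0.8663, 0.8832) x4=(-1.8014, 1.6453)
step 3: x0=(-0.5198, -1.0392) x1=(-0.7303, 0.6366) x2=(-1.8600, -1.3585) x3=(0.8745, 0.8748) x4=(-1.7970, 1.6329)
step 4: x0=(-0.5295, -1.0487) x1=(-0.7407, 0.6520) x2=(-1.8769, -1.3446) x3=(0.8828, 0.8664) x4=(-1.7924, 1.6204)
step 5: x0=(-0.5390, -1.0581) x1=(-0.7513, 0.6674) x2=(-1.8939, -1.3308) x3=(0.8910, 0.8579) x4=(-1.7877, 1.6079)
step 6: x0=(-0.5485, -1.0675) x1=(-0.7620, 0.6828) x2=(-1.9111, -1.3170) x3=(0.8993, 0.8494) x4=(-1.7829, 1.5954)
step 7: x0=(-0.5578, -1.0767) x1=(-0.7728, 0.6981) x2=(-1.9283, -1.3032) x3=(0.9075, 0.8409) x4=(-1.7780, 1.5828)
step 8: x0=(-0.5670, -1.0858) x1=(-0.7839, 0.7134) x2=(-1.9457, -1.2893) x3=(0.9158, 0.8323) x4=(-1.7729, 1.5702)
step 9: x0=(-0.5760, -1.0949) x1=(-0.7950, 0.7287) x2=(-1.9632, -1.2755) x3=(0.9241, 0.8237) x4=(-1.7676, 1.5575)
step 10: x0=(-0.5849, -1.1039) x1=(-0.8064, 0.7439) x2=(-1.9808, -1.2617) x3=(0.9324, 0.8151) x4=(-1.7622, 1.5448)
step 11: x0=(-0.5937, -1.1128) x1=(-0.8179, 0.7592) x2=(-1.9985, -1.2478) x3=(0.9408, 0.8064) x4=(-1.7567, 1.5320)
step 12: x0=(-0.6024, -1.1217) x1=(-0.8295, 0.7744) x2=(-2.0164, -1.2340) x3=(0.9491, 0.7977) x4=(-1.7510, 1.5191)
step 13: x0=(-0.6110, -1.1304) x1=(-0.8414, 0.7897) x2=(-2.0343, -1.2201) x3=(0.9574, 0.7890) x4=(-1.7451, 1.5062)
step 14: x0=(-0.6194, -1.1392) x1=(-0.8534, 0.8049) x2=(-2.0524, -1.2062) x3=(0.9658, 0.7802) x4=(-1.7390, 1.4932)
step 15: x0=(-0.6277, -1.1478) x1=(-0.8657, 0.8202) x2=(-2.0705, -1.1923) x3=(0.9741, 0.7714) x4=(-1.7327, 1.4801)
step 16: x0=(-0.6359, -1.1564) x1=(-0.8781, 0.8355) x2=(-2.0888, -1.1784) x3=(0.9825, 0.7626) x4=(-1.7262, 1.4670)
step 17: x0=(-0.6440, -1.1650) x1=(-0.8907, 0.8508) x2=(-2.1072, -1.1645) x3=(0.9908, 0.7537) x4=(-1.7195, 1.4538)
step 18: x0=(-0.6519, -1.1735) x1=(-0.9035, 0.8662) x2=(-2.1257, -1.1506) x3=(0.9992, 0.7448) x4=(-1.7126, 1.4404)
step 19: x0=(-0.6597, -1.1819) x1=(-0.9166, 0.8816) x2=(-2.1443, -1.1366) x3=(1.0075, 0.7359) x4=(-1.7054, 1.4270)
step 20: x0=(-0.6675, -1.1903) x1=(-0.9299, 0.8970) x2=(-2.1630, -1.1226) x3=(1.0159, 0.7269) x4=(-1.6979, 1.4135)
step 21: x0=(-0.6751, -1.1987) x1=(-0.9434, 0.9125) x2=(-2.1818, -1.1086) x3=(1.0242, 0.7179) x4=(-1.6901, 1.3998)
step 22: x0=(-0.6825, -1.2070) x1=(-0.9572, 0.9281) x2=(-2.2007, -1.0946) x3=(1.0325, 0.7088) x4=(-1.6820, 1.3860)
step 23: x0=(-0.6899, -1.2153) x1=(-0.9713, 0.9437) x2=(-2.2197, -1.0806) x3=(1.0408, 0.6997) x4=(-1.6735, 1.3721)
step 24: x0=(-0.6972, -1.2236) x1=(-0.9856, 0.9594) x2=(-2.2389, -1.0665) x3=(1.0491, 0.6906) x4=(-1.6647, 1.3581)
step 25: x0=(-0.7044, -1.2318) x1=(-1.0003, 0.9753) x2=(-2.2581, -1.0524) x3=(1.0574, 0.6814) x4=(-1.6554, 1.3438)
step 26: x0=(-0.7114, -1.2400) x1=(-1.0154, 0.9912) x2=(-2.2774, -1.0383) x3=(1.0657, 0.6722) x4=(-1.6457, 1.3295)
step 27: x0=(-0.7184, -1.2482) x1=(-1.0308, 1.0072) x2=(-2.2967, -1.0242) x3=(1.0739, 0.6630) x4=(-1.6355, 1.3149)
step 28: x0=(-0.7252, -1.2564) x1=(-1.0467, 1.0234) x2=(-2.3162, -1.0101) x3=(1.0822, 0.6537) x4=(-1.6247, 1.3001)
step 29: x0=(-0.7320, -1.2645) x1=(-1.0630, 1.0397) x2=(-2.3358, -0.9959) x3=(1.0904, 0.6444) x4=(-1.6132, 1.2851)
step 30: x0=(-0.7386, -1.2726) x1=(-1.0798, 1.0562) x2=(-2.3554, -0.9817) x3=(1.0986, 0.6351) x4=(-1.6011, 1.2699)
step 31: x0=(-0.7452, -1.2807) x1=(-1.0973, 1.0728) x2=(-2.3752, -0.9675) x3=(1.1068, 0.6257) x4=(-1.5880, 1.2544)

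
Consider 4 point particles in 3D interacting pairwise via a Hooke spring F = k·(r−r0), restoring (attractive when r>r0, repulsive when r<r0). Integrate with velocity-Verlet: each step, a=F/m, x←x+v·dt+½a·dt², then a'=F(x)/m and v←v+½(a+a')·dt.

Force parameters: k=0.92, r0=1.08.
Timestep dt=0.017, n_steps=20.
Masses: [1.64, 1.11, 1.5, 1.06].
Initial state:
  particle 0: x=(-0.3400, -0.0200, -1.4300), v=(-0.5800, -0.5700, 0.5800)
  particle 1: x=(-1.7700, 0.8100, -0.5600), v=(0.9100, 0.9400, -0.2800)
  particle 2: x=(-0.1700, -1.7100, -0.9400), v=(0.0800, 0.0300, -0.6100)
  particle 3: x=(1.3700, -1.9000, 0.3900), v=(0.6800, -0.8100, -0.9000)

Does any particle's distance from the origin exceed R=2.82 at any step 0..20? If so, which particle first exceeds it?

step 0: x0=(-0.3400, -0.0200, -1.4300) x1=(-1.7700, 0.8100, -0.5600) x2=(-0.1700, -1.7100, -0.9400) x3=(1.3700, -1.9000, 0.3900)
step 1: x0=(-0.3498, -0.0298, -1.4200) x1=(-1.7541, 0.8255, -0.5647) x2=(-0.1687, -1.7093, -0.9503) x3=(1.3810, -1.9134, 0.3744)
step 2: x0=(-0.3595, -0.0399, -1.4097) x1=(-1.7372, 0.8400, -0.5695) x2=(-0.1674, -1.7082, -0.9605) x3=(1.3910, -1.9259, 0.3581)
step 3: x0=(-0.3691, -0.0502, -1.3992) x1=(-1.7193, 0.8536, -0.5742) x2=(-0.1662, -1.7067, -0.9706) x3=(1.3999, -1.9375, 0.3413)
step 4: x0=(-0.3786, -0.0607, -1.3884) x1=(-1.7006, 0.8662, -0.5789) x2=(-0.1651, -1.7049, -0.9805) x3=(1.4078, -1.9483, 0.3238)
step 5: x0=(-0.3880, -0.0715, -1.3773) x1=(-1.6809, 0.8778, -0.5835) x2=(-0.1640, -1.7026, -0.9903) x3=(1.4146, -1.9582, 0.3057)
step 6: x0=(-0.3973, -0.0825, -1.3660) x1=(-1.6603, 0.8884, -0.5881) x2=(-0.1629, -1.7000, -1.0000) x3=(1.4203, -1.9673, 0.2870)
step 7: x0=(-0.4064, -0.0938, -1.3544) x1=(-1.6388, 0.8980, -0.5928) x2=(-0.1619, -1.6971, -1.0095) x3=(1.4250, -1.9754, 0.2678)
step 8: x0=(-0.4154, -0.1052, -1.3426) x1=(-1.6164, 0.9066, -0.5974) x2=(-0.1610, -1.6937, -1.0189) x3=(1.4286, -1.9827, 0.2479)
step 9: x0=(-0.4243, -0.1169, -1.3305) x1=(-1.5932, 0.9141, -0.6019) x2=(-0.1601, -1.6900, -1.0282) x3=(1.4311, -1.9892, 0.2275)
step 10: x0=(-0.4330, -0.1289, -1.3183) x1=(-1.5691, 0.9207, -0.6065) x2=(-0.1593, -1.6859, -1.0373) x3=(1.4326, -1.9947, 0.2065)
step 11: x0=(-0.4416, -0.1410, -1.3058) x1=(-1.5441, 0.9263, -0.6110) x2=(-0.1585, -1.6814, -1.0463) x3=(1.4331, -1.9993, 0.1850)
step 12: x0=(-0.4501, -0.1533, -1.2931) x1=(-1.5183, 0.9308, -0.6156) x2=(-0.1577, -1.6766, -1.0552) x3=(1.4324, -2.0031, 0.1630)
step 13: x0=(-0.4583, -0.1659, -1.2802) x1=(-1.4916, 0.9343, -0.6201) x2=(-0.1570, -1.6715, -1.0639) x3=(1.4308, -2.0060, 0.1404)
step 14: x0=(-0.4665, -0.1786, -1.2671) x1=(-1.4642, 0.9369, -0.6246) x2=(-0.1563, -1.6660, -1.0725) x3=(1.4281, -2.0080, 0.1173)
step 15: x0=(-0.4745, -0.1916, -1.2539) x1=(-1.4359, 0.9384, -0.6291) x2=(-0.1557, -1.6601, -1.0810) x3=(1.4244, -2.0091, 0.0937)
step 16: x0=(-0.4823, -0.2048, -1.2404) x1=(-1.4069, 0.9389, -0.6335) x2=(-0.1551, -1.6540, -1.0893) x3=(1.4197, -2.0093, 0.0696)
step 17: x0=(-0.4900, -0.2181, -1.2268) x1=(-1.3771, 0.9384, -0.6380) x2=(-0.1545, -1.6474, -1.0975) x3=(1.4139, -2.0087, 0.0451)
step 18: x0=(-0.4975, -0.2316, -1.2130) x1=(-1.3466, 0.9369, -0.6424) x2=(-0.1539, -1.6406, -1.1055) x3=(1.4072, -2.0072, 0.0201)
step 19: x0=(-0.5048, -0.2453, -1.1990) x1=(-1.3154, 0.9344, -0.6469) x2=(-0.1533, -1.6334, -1.1134) x3=(1.3995, -2.0048, -0.0053)
step 20: x0=(-0.5120, -0.2592, -1.1849) x1=(-1.2834, 0.9310, -0.6513) x2=(-0.1528, -1.6260, -1.1212) x3=(1.3908, -2.0016, -0.0312)

no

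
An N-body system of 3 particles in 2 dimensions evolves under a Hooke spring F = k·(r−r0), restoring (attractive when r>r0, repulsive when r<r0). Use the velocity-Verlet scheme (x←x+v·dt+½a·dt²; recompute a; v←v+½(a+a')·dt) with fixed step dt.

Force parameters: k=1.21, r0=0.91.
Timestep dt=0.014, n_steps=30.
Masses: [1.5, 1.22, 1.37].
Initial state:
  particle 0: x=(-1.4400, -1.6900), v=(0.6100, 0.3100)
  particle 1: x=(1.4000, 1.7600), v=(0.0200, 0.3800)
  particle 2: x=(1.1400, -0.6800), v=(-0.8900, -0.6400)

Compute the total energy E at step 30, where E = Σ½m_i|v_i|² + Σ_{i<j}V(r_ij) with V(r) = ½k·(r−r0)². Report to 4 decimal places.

12.4598

step 0: x0=(-1.4400, -1.6900) x1=(1.4000, 1.7600) x2=(1.1400, -0.6800)
step 1: x0=(-1.4311, -1.6854) x1=(1.4000, 1.7649) x2=(1.1274, -0.6889)
step 2: x0=(-1.4217, -1.6802) x1=(1.3996, 1.7690) x2=(1.1145, -0.6976)
step 3: x0=(-1.4116, -1.6746) x1=(1.3987, 1.7722) x2=(1.1014, -0.7062)
step 4: x0=(-1.4008, -1.6683) x1=(1.3973, 1.7746) x2=(1.0880, -0.7146)
step 5: x0=(-1.3895, -1.6616) x1=(1.3955, 1.7761) x2=(1.0744, -0.7229)
step 6: x0=(-1.3776, -1.6543) x1=(1.3932, 1.7769) x2=(1.0605, -0.7309)
step 7: x0=(-1.3650, -1.6465) x1=(1.3904, 1.7767) x2=(1.0464, -0.7388)
step 8: x0=(-1.3519, -1.6381) x1=(1.3872, 1.7758) x2=(1.0321, -0.7466)
step 9: x0=(-1.3382, -1.6293) x1=(1.3835, 1.7739) x2=(1.0175, -0.7541)
step 10: x0=(-1.3239, -1.6199) x1=(1.3793, 1.7713) x2=(1.0027, -0.7615)
step 11: x0=(-1.3090, -1.6101) x1=(1.3746, 1.7678) x2=(0.9877, -0.7686)
step 12: x0=(-1.2936, -1.5997) x1=(1.3695, 1.7635) x2=(0.9725, -0.7756)
step 13: x0=(-1.2776, -1.5888) x1=(1.3640, 1.7583) x2=(0.9571, -0.7824)
step 14: x0=(-1.2611, -1.5774) x1=(1.3580, 1.7523) x2=(0.9415, -0.7890)
step 15: x0=(-1.2441, -1.5656) x1=(1.3515, 1.7455) x2=(0.9257, -0.7954)
step 16: x0=(-1.2265, -1.5532) x1=(1.3446, 1.7379) x2=(0.9098, -0.8016)
step 17: x0=(-1.2083, -1.5404) x1=(1.3372, 1.7294) x2=(0.8936, -0.8075)
step 18: x0=(-1.1897, -1.5271) x1=(1.3294, 1.7201) x2=(0.8773, -0.8133)
step 19: x0=(-1.1706, -1.5133) x1=(1.3212, 1.7100) x2=(0.8609, -0.8189)
step 20: x0=(-1.1510, -1.4991) x1=(1.3125, 1.6991) x2=(0.8443, -0.8242)
step 21: x0=(-1.1309, -1.4845) x1=(1.3034, 1.6874) x2=(0.8275, -0.8293)
step 22: x0=(-1.1103, -1.4693) x1=(1.2939, 1.6750) x2=(0.8106, -0.8342)
step 23: x0=(-1.0893, -1.4538) x1=(1.2839, 1.6617) x2=(0.7936, -0.8389)
step 24: x0=(-1.0678, -1.4378) x1=(1.2736, 1.6476) x2=(0.7764, -0.8434)
step 25: x0=(-1.0459, -1.4214) x1=(1.2628, 1.6328) x2=(0.7592, -0.8476)
step 26: x0=(-1.0236, -1.4046) x1=(1.2516, 1.6173) x2=(0.7418, -0.8517)
step 27: x0=(-1.0008, -1.3873) x1=(1.2400, 1.6009) x2=(0.7244, -0.8555)
step 28: x0=(-0.9777, -1.3697) x1=(1.2281, 1.5839) x2=(0.7068, -0.8590)
step 29: x0=(-0.9541, -1.3517) x1=(1.2157, 1.5660) x2=(0.6892, -0.8624)
step 30: x0=(-0.9302, -1.3333) x1=(1.2030, 1.5475) x2=(0.6715, -0.8655)
step 0 velocities: v0=(0.6100, 0.3100) v1=(0.0200, 0.3800) v2=(-0.8900, -0.6400)
step 0: KE=1.2626, PE=11.1978, E=12.4605
step 30 velocities: v0=(1.7222, 1.3280) v1=(-0.9234, -1.3491) v2=(-1.2677, -0.2147)
step 30: KE=6.3100, PE=6.1498, E=12.4598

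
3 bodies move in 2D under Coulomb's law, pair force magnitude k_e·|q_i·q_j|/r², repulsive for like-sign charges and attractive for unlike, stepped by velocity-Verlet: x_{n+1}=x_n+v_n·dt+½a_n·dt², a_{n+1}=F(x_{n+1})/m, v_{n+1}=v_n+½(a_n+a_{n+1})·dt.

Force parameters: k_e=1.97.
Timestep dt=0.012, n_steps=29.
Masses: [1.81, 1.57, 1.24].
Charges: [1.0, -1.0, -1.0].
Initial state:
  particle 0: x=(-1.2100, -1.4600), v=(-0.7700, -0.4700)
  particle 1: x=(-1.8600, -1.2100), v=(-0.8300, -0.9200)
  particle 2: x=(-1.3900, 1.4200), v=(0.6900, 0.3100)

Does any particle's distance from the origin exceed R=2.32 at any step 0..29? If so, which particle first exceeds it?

yes, particle 1

step 0: x0=(-1.2100, -1.4600) x1=(-1.8600, -1.2100) x2=(-1.3900, 1.4200)
step 1: x0=(-1.2194, -1.4656) x1=(-1.8698, -1.2211) x2=(-1.3817, 1.4237)
step 2: x0=(-1.2291, -1.4710) x1=(-1.8792, -1.2324) x2=(-1.3734, 1.4274)
step 3: x0=(-1.2391, -1.4763) x1=(-1.8883, -1.2438) x2=(-1.3651, 1.4312)
step 4: x0=(-1.2494, -1.4815) x1=(-1.8971, -1.2554) x2=(-1.3568, 1.4349)
step 5: x0=(-1.2600, -1.4866) x1=(-1.9054, -1.2671) x2=(-1.3485, 1.4386)
step 6: x0=(-1.2710, -1.4915) x1=(-1.9135, -1.2790) x2=(-1.3402, 1.4424)
step 7: x0=(-1.2823, -1.4963) x1=(-1.9211, -1.2910) x2=(-1.3319, 1.4461)
step 8: x0=(-1.2939, -1.5009) x1=(-1.9284, -1.3032) x2=(-1.3235, 1.4499)
step 9: x0=(-1.3058, -1.5055) x1=(-1.9353, -1.3155) x2=(-1.3152, 1.4536)
step 10: x0=(-1.3181, -1.5099) x1=(-1.9418, -1.3280) x2=(-1.3068, 1.4574)
step 11: x0=(-1.3308, -1.5142) x1=(-1.9479, -1.3406) x2=(-1.2985, 1.4611)
step 12: x0=(-1.3438, -1.5184) x1=(-1.9535, -1.3533) x2=(-1.2901, 1.4649)
step 13: x0=(-1.3572, -1.5225) x1=(-1.9588, -1.3662) x2=(-1.2818, 1.4686)
step 14: x0=(-1.3710, -1.5264) x1=(-1.9635, -1.3792) x2=(-1.2734, 1.4724)
step 15: x0=(-1.3852, -1.5303) x1=(-1.9679, -1.3924) x2=(-1.2650, 1.4761)
step 16: x0=(-1.3998, -1.5340) x1=(-1.9717, -1.4057) x2=(-1.2567, 1.4799)
step 17: x0=(-1.4148, -1.5375) x1=(-1.9750, -1.4191) x2=(-1.2483, 1.4836)
step 18: x0=(-1.4304, -1.5410) x1=(-1.9778, -1.4327) x2=(-1.2399, 1.4874)
step 19: x0=(-1.4464, -1.5444) x1=(-1.9800, -1.4464) x2=(-1.2315, 1.4911)
step 20: x0=(-1.4629, -1.5476) x1=(-1.9817, -1.4602) x2=(-1.2231, 1.4949)
step 21: x0=(-1.4800, -1.5508) x1=(-1.9827, -1.4741) x2=(-1.2147, 1.4986)
step 22: x0=(-1.4977, -1.5538) x1=(-1.9830, -1.4882) x2=(-1.2063, 1.5024)
step 23: x0=(-1.5161, -1.5567) x1=(-1.9825, -1.5024) x2=(-1.1979, 1.5061)
step 24: x0=(-1.5351, -1.5595) x1=(-1.9813, -1.5167) x2=(-1.1895, 1.5098)
step 25: x0=(-1.5550, -1.5623) x1=(-1.9792, -1.5311) x2=(-1.1810, 1.5136)
step 26: x0=(-1.5757, -1.5649) x1=(-1.9760, -1.5456) x2=(-1.1726, 1.5173)
step 27: x0=(-1.5973, -1.5675) x1=(-1.9718, -1.5602) x2=(-1.1642, 1.5211)
step 28: x0=(-1.6201, -1.5701) x1=(-1.9663, -1.5748) x2=(-1.1558, 1.5248)
step 29: x0=(-1.6442, -1.5726) x1=(-1.9592, -1.5894) x2=(-1.1473, 1.5286)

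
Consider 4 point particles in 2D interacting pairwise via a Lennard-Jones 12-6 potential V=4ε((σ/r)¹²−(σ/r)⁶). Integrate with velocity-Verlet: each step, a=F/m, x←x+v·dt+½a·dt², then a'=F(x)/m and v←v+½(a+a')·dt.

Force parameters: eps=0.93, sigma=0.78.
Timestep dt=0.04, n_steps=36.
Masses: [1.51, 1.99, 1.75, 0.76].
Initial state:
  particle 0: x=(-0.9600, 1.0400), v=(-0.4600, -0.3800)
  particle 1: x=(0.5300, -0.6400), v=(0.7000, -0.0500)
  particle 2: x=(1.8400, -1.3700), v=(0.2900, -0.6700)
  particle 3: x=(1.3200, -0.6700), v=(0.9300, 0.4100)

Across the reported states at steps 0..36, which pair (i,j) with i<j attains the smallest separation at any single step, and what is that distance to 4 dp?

step 0: x0=(-0.9600, 1.0400) x1=(0.5300, -0.6400) x2=(1.8400, -1.3700) x3=(1.3200, -0.6700)
step 1: x0=(-0.9784, 1.0248) x1=(0.5493, -0.6417) x2=(1.8516, -1.3969) x3=(1.3801, -0.6542)
step 2: x0=(-0.9968, 1.0096) x1=(0.5633, -0.6434) x2=(1.8628, -1.4233) x3=(1.4549, -0.6392)
step 3: x0=(-1.0151, 0.9943) x1=(0.5784, -0.6453) x2=(1.8735, -1.4491) x3=(1.5278, -0.6255)
step 4: x0=(-1.0335, 0.9791) x1=(0.5959, -0.6472) x2=(1.8835, -1.4737) x3=(1.5959, -0.6143)
step 5: x0=(-1.0518, 0.9638) x1=(0.6158, -0.6491) x2=(1.8929, -1.4966) x3=(1.6594, -0.6071)
step 6: x0=(-1.0701, 0.9485) x1=(0.6378, -0.6510) x2=(1.9015, -1.5173) x3=(1.7191, -0.6047)
step 7: x0=(-1.0885, 0.9333) x1=(0.6616, -0.6530) x2=(1.9094, -1.5356) x3=(1.7755, -0.6078)
step 8: x0=(-1.1068, 0.9180) x1=(0.6870, -0.6550) x2=(1.9169, -1.5514) x3=(1.8288, -0.6166)
step 9: x0=(-1.1250, 0.9027) x1=(0.7139, -0.6571) x2=(1.9239, -1.5646) x3=(1.8794, -0.6311)
step 10: x0=(-1.1433, 0.8873) x1=(0.7420, -0.6592) x2=(1.9306, -1.5752) x3=(1.9273, -0.6512)
step 11: x0=(-1.1616, 0.8720) x1=(0.7713, -0.6616) x2=(1.9371, -1.5835) x3=(1.9724, -0.6764)
step 12: x0=(-1.1799, 0.8567) x1=(0.8018, -0.6640) x2=(1.9434, -1.5899) x3=(2.0150, -0.7056)
step 13: x0=(-1.1981, 0.8414) x1=(0.8334, -0.6667) x2=(1.9496, -1.5952) x3=(2.0550, -0.7366)
step 14: x0=(-1.2164, 0.8260) x1=(0.8660, -0.6696) x2=(1.9554, -1.6013) x3=(2.0931, -0.7653)
step 15: x0=(-1.2346, 0.8107) x1=(0.8997, -0.6727) x2=(1.9604, -1.6103) x3=(2.1302, -0.7866)
step 16: x0=(-1.2528, 0.7954) x1=(0.9345, -0.6761) x2=(1.9643, -1.6232) x3=(2.1672, -0.7982)
step 17: x0=(-1.2711, 0.7800) x1=(0.9702, -0.6799) x2=(1.9672, -1.6386) x3=(2.2037, -0.8033)
step 18: x0=(-1.2893, 0.7647) x1=(1.0071, -0.6840) x2=(1.9697, -1.6542) x3=(2.2385, -0.8067)
step 19: x0=(-1.3075, 0.7493) x1=(1.0450, -0.6885) x2=(1.9720, -1.6687) x3=(2.2706, -0.8119)
step 20: x0=(-1.3257, 0.7339) x1=(1.0841, -0.6934) x2=(1.9746, -1.6811) x3=(2.2993, -0.8207)
step 21: x0=(-1.3439, 0.7186) x1=(1.1243, -0.6987) x2=(1.9775, -1.6911) x3=(2.3240, -0.8339)
step 22: x0=(-1.3621, 0.7032) x1=(1.1658, -0.7046) x2=(1.9809, -1.6986) x3=(2.3444, -0.8515)
step 23: x0=(-1.3804, 0.6879) x1=(1.2088, -0.7111) x2=(1.9846, -1.7035) x3=(2.3602, -0.8733)
step 24: x0=(-1.3986, 0.6725) x1=(1.2533, -0.7183) x2=(1.9887, -1.7061) x3=(2.3712, -0.8987)
step 25: x0=(-1.4168, 0.6571) x1=(1.2996, -0.7264) x2=(1.9926, -1.7069) x3=(2.3777, -0.9259)
step 26: x0=(-1.4350, 0.6418) x1=(1.3480, -0.7356) x2=(1.9958, -1.7072) x3=(2.3805, -0.9515)
step 27: x0=(-1.4531, 0.6264) x1=(1.3988, -0.7460) x2=(1.9969, -1.7091) x3=(2.3817, -0.9698)
step 28: x0=(-1.4713, 0.6110) x1=(1.4525, -0.7581) x2=(1.9945, -1.7148) x3=(2.3834, -0.9753)
step 29: x0=(-1.4895, 0.5956) x1=(1.5092, -0.7720) x2=(1.9889, -1.7236) x3=(2.3849, -0.9688)
step 30: x0=(-1.5077, 0.5803) x1=(1.5678, -0.7878) x2=(1.9811, -1.7328) x3=(2.3859, -0.9566)
step 31: x0=(-1.5259, 0.5649) x1=(1.6227, -0.8046) x2=(1.9725, -1.7398) x3=(2.3989, -0.9468)
step 32: x0=(-1.5441, 0.5495) x1=(1.6603, -0.8201) x2=(1.9637, -1.7432) x3=(2.4575, -0.9487)
step 33: x0=(-1.5623, 0.5342) x1=(1.6875, -0.8360) x2=(1.9553, -1.7420) x3=(2.5423, -0.9600)
step 34: x0=(-1.5805, 0.5188) x1=(1.7144, -0.8538) x2=(1.9478, -1.7363) x3=(2.6260, -0.9764)
step 35: x0=(-1.5986, 0.5034) x1=(1.7436, -0.8736) x2=(1.9414, -1.7270) x3=(2.7012, -0.9964)
step 36: x0=(-1.6168, 0.4880) x1=(1.7750, -0.8937) x2=(1.9365, -1.7162) x3=(2.7669, -1.0189)

pair (1,3), distance 0.7891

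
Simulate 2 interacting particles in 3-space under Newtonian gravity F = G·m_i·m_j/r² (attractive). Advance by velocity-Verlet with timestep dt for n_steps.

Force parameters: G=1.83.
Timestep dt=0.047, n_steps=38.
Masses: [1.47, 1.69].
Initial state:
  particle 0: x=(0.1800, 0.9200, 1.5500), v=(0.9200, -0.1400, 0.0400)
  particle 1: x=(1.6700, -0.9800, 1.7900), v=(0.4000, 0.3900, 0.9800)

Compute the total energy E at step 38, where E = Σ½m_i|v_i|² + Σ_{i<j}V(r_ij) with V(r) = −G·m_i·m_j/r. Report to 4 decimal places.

step 0: x0=(0.1800, 0.9200, 1.5500) x1=(1.6700, -0.9800, 1.7900)
step 1: x0=(0.2236, 0.9130, 1.5519) x1=(1.6885, -0.9613, 1.8360)
step 2: x0=(0.2679, 0.9050, 1.5540) x1=(1.7063, -0.9417, 1.8819)
step 3: x0=(0.3130, 0.8961, 1.5563) x1=(1.7236, -0.9214, 1.9276)
step 4: x0=(0.3588, 0.8862, 1.5587) x1=(1.7401, -0.9002, 1.9732)
step 5: x0=(0.4054, 0.8753, 1.5614) x1=(1.7560, -0.8781, 2.0186)
step 6: x0=(0.4528, 0.8633, 1.5643) x1=(1.7711, -0.8551, 2.0637)
step 7: x0=(0.5011, 0.8503, 1.5676) x1=(1.7856, -0.8311, 2.1085)
step 8: x0=(0.5501, 0.8362, 1.5712) x1=(1.7993, -0.8062, 2.1531)
step 9: x0=(0.6001, 0.8209, 1.5753) x1=(1.8123, -0.7804, 2.1973)
step 10: x0=(0.6509, 0.8045, 1.5797) x1=(1.8245, -0.7535, 2.2411)
step 11: x0=(0.7027, 0.7868, 1.5847) x1=(1.8359, -0.7255, 2.2844)
step 12: x0=(0.7553, 0.7679, 1.5903) x1=(1.8465, -0.6964, 2.3273)
step 13: x0=(0.8090, 0.7477, 1.5965) x1=(1.8562, -0.6662, 2.3695)
step 14: x0=(0.8637, 0.7261, 1.6035) x1=(1.8651, -0.6349, 2.4112)
step 15: x0=(0.9194, 0.7031, 1.6114) x1=(1.8730, -0.6022, 2.4521)
step 16: x0=(0.9762, 0.6786, 1.6201) x1=(1.8800, -0.5683, 2.4921)
step 17: x0=(1.0341, 0.6526, 1.6300) x1=(1.8861, -0.5331, 2.5313)
step 18: x0=(1.0932, 0.6250, 1.6410) x1=(1.8911, -0.4965, 2.5693)
step 19: x0=(1.1534, 0.5957, 1.6535) x1=(1.8951, -0.4584, 2.6062)
step 20: x0=(1.2149, 0.5647, 1.6675) x1=(1.8980, -0.4188, 2.6417)
step 21: x0=(1.2777, 0.5318, 1.6834) x1=(1.8999, -0.3776, 2.6756)
step 22: x0=(1.3417, 0.4970, 1.7013) x1=(1.9006, -0.3347, 2.7077)
step 23: x0=(1.4071, 0.4603, 1.7216) x1=(1.9001, -0.2902, 2.7377)
step 24: x0=(1.4738, 0.4214, 1.7447) x1=(1.8985, -0.2438, 2.7653)
step 25: x0=(1.5419, 0.3805, 1.7711) x1=(1.8956, -0.1956, 2.7901)
step 26: x0=(1.6113, 0.3374, 1.8012) x1=(1.8917, -0.1455, 2.8115)
step 27: x0=(1.6820, 0.2922, 1.8359) x1=(1.8866, -0.0936, 2.8291)
step 28: x0=(1.7538, 0.2449, 1.8759) x1=(1.8806, -0.0398, 2.8420)
step 29: x0=(1.8263, 0.1958, 1.9221) x1=(1.8739, 0.0155, 2.8495)
step 30: x0=(1.8993, 0.1452, 1.9759) x1=(1.8668, 0.0722, 2.8504)
step 31: x0=(1.9719, 0.0938, 2.0385) x1=(1.8601, 0.1294, 2.8437)
step 32: x0=(2.0432, 0.0429, 2.1112) x1=(1.8545, 0.1863, 2.8281)
step 33: x0=(2.1114, -0.0057, 2.1954) x1=(1.8516, 0.2412, 2.8026)
step 34: x0=(2.1745, -0.0495, 2.2914) x1=(1.8531, 0.2919, 2.7667)
step 35: x0=(2.2303, -0.0854, 2.3983) x1=(1.8610, 0.3358, 2.7214)
step 36: x0=(2.2768, -0.1108, 2.5134) x1=(1.8770, 0.3704, 2.6690)
step 37: x0=(2.3130, -0.1238, 2.6324) x1=(1.9019, 0.3944, 2.6132)
step 38: x0=(2.3396, -0.1247, 2.7510) x1=(1.9352, 0.4077, 2.5577)
step 0 velocities: v0=(0.9200, -0.1400, 0.0400) v1=(0.4000, 0.3900, 0.9800)
step 0: KE=1.7129, PE=-1.8736, E=-0.1607
step 38 velocities: v0=(0.4781, 0.0968, 2.4815) v1=(0.7844, 0.1840, -1.1437)
step 38: KE=6.3546, PE=-6.5321, E=-0.1775

-0.1775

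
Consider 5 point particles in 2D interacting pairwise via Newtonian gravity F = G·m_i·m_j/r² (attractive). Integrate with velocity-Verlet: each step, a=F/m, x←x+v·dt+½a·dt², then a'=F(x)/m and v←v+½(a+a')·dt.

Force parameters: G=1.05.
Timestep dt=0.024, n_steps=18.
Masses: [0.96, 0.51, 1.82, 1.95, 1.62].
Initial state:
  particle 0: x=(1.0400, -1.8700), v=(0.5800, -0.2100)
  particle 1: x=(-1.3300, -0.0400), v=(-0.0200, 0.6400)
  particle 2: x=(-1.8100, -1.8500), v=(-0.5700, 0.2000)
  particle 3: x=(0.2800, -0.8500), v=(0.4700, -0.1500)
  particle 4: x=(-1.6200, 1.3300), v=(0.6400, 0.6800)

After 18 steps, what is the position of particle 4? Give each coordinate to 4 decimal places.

(-1.3246, 1.5600)

step 0: x0=(1.0400, -1.8700) x1=(-1.3300, -0.0400) x2=(-1.8100, -1.8500) x3=(0.2800, -0.8500) x4=(-1.6200, 1.3300)
step 1: x0=(1.0536, -1.8747) x1=(-1.3304, -0.0246) x2=(-1.8235, -1.8451) x3=(0.2912, -0.8537) x4=(-1.6046, 1.3461)
step 2: x0=(1.0666, -1.8788) x1=(-1.3306, -0.0093) x2=(-1.8368, -1.8399) x3=(0.3023, -0.8577) x4=(-1.5890, 1.3619)
step 3: x0=(1.0789, -1.8822) x1=(-1.3306, 0.0060) x2=(-1.8497, -1.8344) x3=(0.3133, -0.8619) x4=(-1.5733, 1.3772)
step 4: x0=(1.0906, -1.8850) x1=(-1.3304, 0.0214) x2=(-1.8624, -1.8286) x3=(0.3241, -0.8663) x4=(-1.5575, 1.3921)
step 5: x0=(1.1017, -1.8871) x1=(-1.3301, 0.0368) x2=(-1.8747, -1.8227) x3=(0.3348, -0.8710) x4=(-1.5415, 1.4067)
step 6: x0=(1.1122, -1.8886) x1=(-1.3296, 0.0522) x2=(-1.8868, -1.8164) x3=(0.3455, -0.8759) x4=(-1.5255, 1.4208)
step 7: x0=(1.1221, -1.8894) x1=(-1.3289, 0.0676) x2=(-1.8986, -1.8099) x3=(0.3560, -0.8811) x4=(-1.5093, 1.4346)
step 8: x0=(1.1313, -1.8896) x1=(-1.3280, 0.0831) x2=(-1.9101, -1.8032) x3=(0.3664, -0.8864) x4=(-1.4930, 1.4480)
step 9: x0=(1.1399, -1.8892) x1=(-1.3270, 0.0986) x2=(-1.9214, -1.7962) x3=(0.3768, -0.8920) x4=(-1.4766, 1.4610)
step 10: x0=(1.1479, -1.8880) x1=(-1.3258, 0.1142) x2=(-1.9323, -1.7890) x3=(0.3871, -0.8979) x4=(-1.4600, 1.4735)
step 11: x0=(1.1552, -1.8862) x1=(-1.3244, 0.1299) x2=(-1.9430, -1.7816) x3=(0.3973, -0.9039) x4=(-1.4434, 1.4857)
step 12: x0=(1.1619, -1.8838) x1=(-1.3229, 0.1457) x2=(-1.9534, -1.7740) x3=(0.4074, -0.9102) x4=(-1.4267, 1.4975)
step 13: x0=(1.1680, -1.8806) x1=(-1.3212, 0.1615) x2=(-1.9636, -1.7661) x3=(0.4175, -0.9168) x4=(-1.4099, 1.5089)
step 14: x0=(1.1734, -1.8768) x1=(-1.3193, 0.1775) x2=(-1.9734, -1.7580) x3=(0.4275, -0.9236) x4=(-1.3930, 1.5200)
step 15: x0=(1.1781, -1.8722) x1=(-1.3173, 0.1935) x2=(-1.9830, -1.7497) x3=(0.4375, -0.9306) x4=(-1.3760, 1.5306)
step 16: x0=(1.1822, -1.8670) x1=(-1.3151, 0.2097) x2=(-1.9923, -1.7412) x3=(0.4474, -0.9379) x4=(-1.3590, 1.5408)
step 17: x0=(1.1856, -1.8610) x1=(-1.3128, 0.2260) x2=(-2.0014, -1.7324) x3=(0.4573, -0.9454) x4=(-1.3418, 1.5506)
step 18: x0=(1.1883, -1.8543) x1=(-1.3103, 0.2424) x2=(-2.0102, -1.7235) x3=(0.4673, -0.9532) x4=(-1.3246, 1.5600)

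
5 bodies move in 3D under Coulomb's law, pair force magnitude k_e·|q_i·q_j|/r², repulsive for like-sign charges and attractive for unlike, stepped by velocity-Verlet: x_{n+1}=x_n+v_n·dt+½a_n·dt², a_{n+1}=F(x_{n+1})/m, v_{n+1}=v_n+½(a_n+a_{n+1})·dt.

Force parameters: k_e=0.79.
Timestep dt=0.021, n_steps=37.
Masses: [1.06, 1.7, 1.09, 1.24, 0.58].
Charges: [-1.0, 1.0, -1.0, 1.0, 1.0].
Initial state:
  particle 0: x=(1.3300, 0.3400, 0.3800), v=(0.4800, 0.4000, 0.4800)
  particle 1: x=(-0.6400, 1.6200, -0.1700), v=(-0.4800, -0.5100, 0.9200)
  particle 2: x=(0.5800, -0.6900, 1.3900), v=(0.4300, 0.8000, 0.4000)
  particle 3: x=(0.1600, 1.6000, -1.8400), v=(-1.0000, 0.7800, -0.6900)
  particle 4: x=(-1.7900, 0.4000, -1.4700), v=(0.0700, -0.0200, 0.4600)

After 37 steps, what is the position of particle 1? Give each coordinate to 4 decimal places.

step 0: x0=(1.3300, 0.3400, 0.3800) x1=(-0.6400, 1.6200, -0.1700) x2=(0.5800, -0.6900, 1.3900) x3=(0.1600, 1.6000, -1.8400) x4=(-1.7900, 0.4000, -1.4700)
step 1: x0=(1.3401, 0.3485, 0.3900) x1=(-0.6501, 1.6093, -0.1506) x2=(0.5890, -0.6732, 1.3984) x3=(0.1390, 1.6164, -1.8545) x4=(-1.7886, 0.3995, -1.4603)
step 2: x0=(1.3501, 0.3571, 0.3999) x1=(-0.6601, 1.5986, -0.1312) x2=(0.5979, -0.6565, 1.4069) x3=(0.1182, 1.6328, -1.8691) x4=(-1.7873, 0.3989, -1.4507)
step 3: x0=(1.3601, 0.3658, 0.4096) x1=(-0.6701, 1.5878, -0.1116) x2=(0.6067, -0.6397, 1.4153) x3=(0.0974, 1.6491, -1.8836) x4=(-1.7860, 0.3981, -1.4411)
step 4: x0=(1.3701, 0.3746, 0.4192) x1=(-0.6800, 1.5771, -0.0919) x2=(0.6154, -0.6231, 1.4238) x3=(0.0767, 1.6655, -1.8983) x4=(-1.7849, 0.3971, -1.4314)
step 5: x0=(1.3801, 0.3836, 0.4287) x1=(-0.6899, 1.5663, -0.0722) x2=(0.6241, -0.6064, 1.4323) x3=(0.0562, 1.6819, -1.9129) x4=(-1.7839, 0.3960, -1.4218)
step 6: x0=(1.3900, 0.3927, 0.4381) x1=(-0.6998, 1.5556, -0.0523) x2=(0.6326, -0.5898, 1.4409) x3=(0.0357, 1.6984, -1.9276) x4=(-1.7830, 0.3948, -1.4122)
step 7: x0=(1.3999, 0.4019, 0.4473) x1=(-0.7096, 1.5448, -0.0323) x2=(0.6411, -0.5732, 1.4495) x3=(0.0152, 1.7148, -1.9424) x4=(-1.7822, 0.3934, -1.4027)
step 8: x0=(1.4098, 0.4112, 0.4563) x1=(-0.7193, 1.5340, -0.0123) x2=(0.6494, -0.5567, 1.4581) x3=(-0.0051, 1.7312, -1.9572) x4=(-1.7815, 0.3919, -1.3931)
step 9: x0=(1.4197, 0.4206, 0.4653) x1=(-0.7290, 1.5232, 0.0079) x2=(0.6577, -0.5402, 1.4667) x3=(-0.0254, 1.7477, -1.9720) x4=(-1.7808, 0.3902, -1.3835)
step 10: x0=(1.4295, 0.4302, 0.4741) x1=(-0.7387, 1.5124, 0.0281) x2=(0.6658, -0.5237, 1.4754) x3=(-0.0455, 1.7642, -1.9869) x4=(-1.7803, 0.3883, -1.3740)
step 11: x0=(1.4394, 0.4399, 0.4828) x1=(-0.7483, 1.5016, 0.0485) x2=(0.6739, -0.5072, 1.4841) x3=(-0.0657, 1.7806, -2.0017) x4=(-1.7799, 0.3863, -1.3644)
step 12: x0=(1.4492, 0.4497, 0.4913) x1=(-0.7579, 1.4907, 0.0689) x2=(0.6819, -0.4908, 1.4928) x3=(-0.0857, 1.7972, -2.0167) x4=(-1.7795, 0.3842, -1.3549)
step 13: x0=(1.4590, 0.4596, 0.4998) x1=(-0.7674, 1.4799, 0.0894) x2=(0.6898, -0.4745, 1.5016) x3=(-0.1056, 1.8137, -2.0316) x4=(-1.7793, 0.3819, -1.3454)
step 14: x0=(1.4688, 0.4696, 0.5080) x1=(-0.7768, 1.4690, 0.1100) x2=(0.6975, -0.4581, 1.5103) x3=(-0.1255, 1.8302, -2.0466) x4=(-1.7791, 0.3794, -1.3359)
step 15: x0=(1.4785, 0.4798, 0.5162) x1=(-0.7862, 1.4581, 0.1307) x2=(0.7052, -0.4418, 1.5192) x3=(-0.1454, 1.8468, -2.0617) x4=(-1.7790, 0.3768, -1.3264)
step 16: x0=(1.4883, 0.4900, 0.5242) x1=(-0.7955, 1.4473, 0.1515) x2=(0.7127, -0.4256, 1.5280) x3=(-0.1651, 1.8634, -2.0767) x4=(-1.7790, 0.3741, -1.3169)
step 17: x0=(1.4980, 0.5004, 0.5322) x1=(-0.8048, 1.4364, 0.1724) x2=(0.7202, -0.4093, 1.5369) x3=(-0.1848, 1.8801, -2.0918) x4=(-1.7791, 0.3711, -1.3075)
step 18: x0=(1.5077, 0.5108, 0.5399) x1=(-0.8141, 1.4255, 0.1933) x2=(0.7276, -0.3931, 1.5458) x3=(-0.2044, 1.8967, -2.1070) x4=(-1.7792, 0.3681, -1.2980)
step 19: x0=(1.5174, 0.5214, 0.5476) x1=(-0.8232, 1.4145, 0.2144) x2=(0.7348, -0.3770, 1.5548) x3=(-0.2240, 1.9134, -2.1222) x4=(-1.7795, 0.3649, -1.2886)
step 20: x0=(1.5271, 0.5321, 0.5551) x1=(-0.8323, 1.4036, 0.2355) x2=(0.7419, -0.3608, 1.5638) x3=(-0.2435, 1.9301, -2.1374) x4=(-1.7798, 0.3615, -1.2792)
step 21: x0=(1.5368, 0.5429, 0.5625) x1=(-0.8414, 1.3927, 0.2567) x2=(0.7490, -0.3447, 1.5728) x3=(-0.2629, 1.9468, -2.1526) x4=(-1.7801, 0.3580, -1.2698)
step 22: x0=(1.5464, 0.5538, 0.5698) x1=(-0.8503, 1.3817, 0.2780) x2=(0.7559, -0.3287, 1.5819) x3=(-0.2823, 1.9636, -2.1679) x4=(-1.7806, 0.3543, -1.2604)
step 23: x0=(1.5561, 0.5648, 0.5770) x1=(-0.8593, 1.3707, 0.2994) x2=(0.7627, -0.3127, 1.5910) x3=(-0.3017, 1.9804, -2.1831) x4=(-1.7811, 0.3505, -1.2510)
step 24: x0=(1.5657, 0.5759, 0.5840) x1=(-0.8681, 1.3598, 0.3209) x2=(0.7694, -0.2967, 1.6001) x3=(-0.3210, 1.9972, -2.1985) x4=(-1.7817, 0.3466, -1.2416)
step 25: x0=(1.5753, 0.5870, 0.5909) x1=(-0.8769, 1.3488, 0.3424) x2=(0.7760, -0.2807, 1.6093) x3=(-0.3402, 2.0140, -2.2138) x4=(-1.7823, 0.3425, -1.2323)
step 26: x0=(1.5849, 0.5983, 0.5977) x1=(-0.8857, 1.3378, 0.3640) x2=(0.7824, -0.2648, 1.6185) x3=(-0.3594, 2.0309, -2.2292) x4=(-1.7830, 0.3383, -1.2229)
step 27: x0=(1.5945, 0.6097, 0.6043) x1=(-0.8943, 1.3267, 0.3857) x2=(0.7888, -0.2489, 1.6278) x3=(-0.3785, 2.0478, -2.2446) x4=(-1.7838, 0.3339, -1.2136)
step 28: x0=(1.6041, 0.6212, 0.6109) x1=(-0.9029, 1.3157, 0.4075) x2=(0.7950, -0.2330, 1.6370) x3=(-0.3976, 2.0647, -2.2601) x4=(-1.7846, 0.3294, -1.2043)
step 29: x0=(1.6137, 0.6328, 0.6173) x1=(-0.9115, 1.3047, 0.4293) x2=(0.8012, -0.2172, 1.6463) x3=(-0.4166, 2.0817, -2.2755) x4=(-1.7855, 0.3247, -1.1950)
step 30: x0=(1.6233, 0.6444, 0.6236) x1=(-0.9200, 1.2936, 0.4513) x2=(0.8072, -0.2014, 1.6557) x3=(-0.4356, 2.0986, -2.2910) x4=(-1.7864, 0.3199, -1.1857)
step 31: x0=(1.6329, 0.6562, 0.6298) x1=(-0.9284, 1.2826, 0.4733) x2=(0.8131, -0.1857, 1.6651) x3=(-0.4546, 2.1157, -2.3066) x4=(-1.7873, 0.3150, -1.1765)
step 32: x0=(1.6425, 0.6680, 0.6359) x1=(-0.9367, 1.2715, 0.4954) x2=(0.8188, -0.1700, 1.6745) x3=(-0.4735, 2.1327, -2.3221) x4=(-1.7884, 0.3099, -1.1672)
step 33: x0=(1.6520, 0.6800, 0.6418) x1=(-0.9450, 1.2604, 0.5175) x2=(0.8245, -0.1543, 1.6840) x3=(-0.4923, 2.1498, -2.3377) x4=(-1.7894, 0.3048, -1.1580)
step 34: x0=(1.6616, 0.6920, 0.6476) x1=(-0.9532, 1.2494, 0.5398) x2=(0.8300, -0.1386, 1.6935) x3=(-0.5112, 2.1669, -2.3533) x4=(-1.7905, 0.2994, -1.1488)
step 35: x0=(1.6711, 0.7041, 0.6534) x1=(-0.9614, 1.2383, 0.5621) x2=(0.8354, -0.1230, 1.7030) x3=(-0.5300, 2.1840, -2.3689) x4=(-1.7916, 0.2940, -1.1396)
step 36: x0=(1.6807, 0.7163, 0.6590) x1=(-0.9695, 1.2272, 0.5844) x2=(0.8407, -0.1074, 1.7126) x3=(-0.5487, 2.2011, -2.3846) x4=(-1.7928, 0.2884, -1.1304)
step 37: x0=(1.6902, 0.7286, 0.6645) x1=(-0.9775, 1.2161, 0.6069) x2=(0.8459, -0.0919, 1.7222) x3=(-0.5674, 2.2183, -2.4003) x4=(-1.7940, 0.2827, -1.1213)

(-0.9775, 1.2161, 0.6069)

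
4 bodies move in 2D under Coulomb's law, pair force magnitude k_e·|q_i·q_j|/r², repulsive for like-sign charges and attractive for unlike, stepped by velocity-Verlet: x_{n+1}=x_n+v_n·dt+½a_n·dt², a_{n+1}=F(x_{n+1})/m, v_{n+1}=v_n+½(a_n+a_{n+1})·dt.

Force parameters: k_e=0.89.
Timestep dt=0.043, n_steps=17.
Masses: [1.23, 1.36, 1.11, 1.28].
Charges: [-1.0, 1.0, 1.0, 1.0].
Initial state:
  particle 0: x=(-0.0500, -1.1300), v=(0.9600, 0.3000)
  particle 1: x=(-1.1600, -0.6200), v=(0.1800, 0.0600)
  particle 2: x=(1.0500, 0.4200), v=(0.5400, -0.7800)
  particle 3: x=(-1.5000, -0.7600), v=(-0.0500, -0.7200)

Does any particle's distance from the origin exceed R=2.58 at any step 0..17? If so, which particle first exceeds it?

no

step 0: x0=(-0.0500, -1.1300) x1=(-1.1600, -0.6200) x2=(1.0500, 0.4200) x3=(-1.5000, -0.7600)
step 1: x0=(-0.0093, -1.1167) x1=(-1.1478, -0.6159) x2=(1.0733, 0.3864) x3=(-1.5063, -0.7929)
step 2: x0=(0.0303, -1.1026) x1=(-1.1284, -0.6089) x2=(1.0967, 0.3526) x3=(-1.5195, -0.8295)
step 3: x0=(0.0688, -1.0877) x1=(-1.1032, -0.5993) x2=(1.1203, 0.3186) x3=(-1.5379, -0.8694)
step 4: x0=(0.1063, -1.0721) x1=(-1.0735, -0.5877) x2=(1.1440, 0.2844) x3=(-1.5600, -0.9120)
step 5: x0=(0.1428, -1.0558) x1=(-1.0405, -0.5744) x2=(1.1678, 0.2500) x3=(-1.5850, -0.9568)
step 6: x0=(0.1784, -1.0388) x1=(-1.0047, -0.5599) x2=(1.1916, 0.2153) x3=(-1.6121, -1.0034)
step 7: x0=(0.2132, -1.0211) x1=(-0.9667, -0.5445) x2=(1.2155, 0.1803) x3=(-1.6407, -1.0514)
step 8: x0=(0.2472, -1.0026) x1=(-0.9268, -0.5285) x2=(1.2394, 0.1450) x3=(-1.6705, -1.1005)
step 9: x0=(0.2804, -0.9834) x1=(-0.8854, -0.5119) x2=(1.2632, 0.1093) x3=(-1.7012, -1.1505)
step 10: x0=(0.3129, -0.9634) x1=(-0.8427, -0.4950) x2=(1.2871, 0.0733) x3=(-1.7327, -1.2013)
step 11: x0=(0.3447, -0.9427) x1=(-0.7987, -0.4779) x2=(1.3109, 0.0369) x3=(-1.7648, -1.2527)
step 12: x0=(0.3760, -0.9212) x1=(-0.7536, -0.4607) x2=(1.3345, 0.0001) x3=(-1.7973, -1.3046)
step 13: x0=(0.4067, -0.8989) x1=(-0.7075, -0.4434) x2=(1.3580, -0.0373) x3=(-1.8302, -1.3570)
step 14: x0=(0.4368, -0.8757) x1=(-0.6605, -0.4261) x2=(1.3812, -0.0751) x3=(-1.8635, -1.4098)
step 15: x0=(0.4666, -0.8517) x1=(-0.6125, -0.4089) x2=(1.4042, -0.1134) x3=(-1.8971, -1.4629)
step 16: x0=(0.4959, -0.8267) x1=(-0.5637, -0.3917) x2=(1.4268, -0.1523) x3=(-1.9309, -1.5162)
step 17: x0=(0.5249, -0.8009) x1=(-0.5140, -0.3747) x2=(1.4490, -0.1917) x3=(-1.9649, -1.5698)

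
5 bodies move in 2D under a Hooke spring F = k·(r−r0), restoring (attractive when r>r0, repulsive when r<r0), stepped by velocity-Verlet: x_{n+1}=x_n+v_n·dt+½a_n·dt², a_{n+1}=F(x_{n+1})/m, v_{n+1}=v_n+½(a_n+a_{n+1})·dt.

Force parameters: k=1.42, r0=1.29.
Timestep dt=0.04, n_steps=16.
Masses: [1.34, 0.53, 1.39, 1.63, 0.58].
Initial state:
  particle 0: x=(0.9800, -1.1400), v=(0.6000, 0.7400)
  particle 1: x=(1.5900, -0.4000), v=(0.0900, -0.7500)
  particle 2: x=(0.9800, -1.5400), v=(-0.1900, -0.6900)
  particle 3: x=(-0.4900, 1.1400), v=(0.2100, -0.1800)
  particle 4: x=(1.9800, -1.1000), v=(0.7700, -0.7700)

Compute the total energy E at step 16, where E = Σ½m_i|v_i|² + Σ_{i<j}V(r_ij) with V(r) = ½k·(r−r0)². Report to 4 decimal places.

step 0: x0=(0.9800, -1.1400) x1=(1.5900, -0.4000) x2=(0.9800, -1.5400) x3=(-0.4900, 1.1400) x4=(1.9800, -1.1000)
step 1: x0=(1.0029, -1.1089) x1=(1.5913, -0.4269) x2=(0.9716, -1.5671) x3=(-0.4787, 1.1294) x4=(2.0092, -1.1288)
step 2: x0=(1.0237, -1.0748) x1=(1.5882, -0.4474) x2=(0.9614, -1.5931) x3=(-0.4615, 1.1120) x4=(2.0351, -1.1535)
step 3: x0=(1.0424, -1.0381) x1=(1.5809, -0.4617) x2=(0.9496, -1.6179) x3=(-0.4386, 1.0878) x4=(2.0574, -1.1741)
step 4: x0=(1.0590, -0.9990) x1=(1.5697, -0.4696) x2=(0.9362, -1.6413) x3=(-0.4100, 1.0569) x4=(2.0760, -1.1906)
step 5: x0=(1.0735, -0.9577) x1=(1.5550, -0.4714) x2=(0.9212, -1.6631) x3=(-0.3759, 1.0195) x4=(2.0908, -1.2031)
step 6: x0=(1.0859, -0.9145) x1=(1.5371, -0.4672) x2=(0.9048, -1.6834) x3=(-0.3364, 0.9758) x4=(2.1016, -1.2117)
step 7: x0=(1.0963, -0.8697) x1=(1.5164, -0.4573) x2=(0.8872, -1.7018) x3=(-0.2918, 0.9261) x4=(2.1083, -1.2165)
step 8: x0=(1.1046, -0.8236) x1=(1.4935, -0.4421) x2=(0.8685, -1.7184) x3=(-0.2423, 0.8706) x4=(2.1109, -1.2175)
step 9: x0=(1.1109, -0.7765) x1=(1.4688, -0.4218) x2=(0.8487, -1.7331) x3=(-0.1883, 0.8098) x4=(2.1094, -1.2150)
step 10: x0=(1.1153, -0.7287) x1=(1.4428, -0.3969) x2=(0.8282, -1.7457) x3=(-0.1302, 0.7440) x4=(2.1038, -1.2092)
step 11: x0=(1.1178, -0.6806) x1=(1.4160, -0.3678) x2=(0.8071, -1.7563) x3=(-0.0683, 0.6737) x4=(2.0942, -1.2003)
step 12: x0=(1.1185, -0.6324) x1=(1.3889, -0.3348) x2=(0.7854, -1.7647) x3=(-0.0031, 0.5992) x4=(2.0807, -1.1885)
step 13: x0=(1.1176, -0.5846) x1=(1.3621, -0.2986) x2=(0.7635, -1.7710) x3=(0.0650, 0.5212) x4=(2.0635, -1.1741)
step 14: x0=(1.1152, -0.5373) x1=(1.3360, -0.2594) x2=(0.7413, -1.7750) x3=(0.1355, 0.4401) x4=(2.0428, -1.1574)
step 15: x0=(1.1115, -0.4911) x1=(1.3111, -0.2178) x2=(0.7192, -1.7769) x3=(0.2079, 0.3564) x4=(2.0189, -1.1388)
step 16: x0=(1.1065, -0.4461) x1=(1.2878, -0.1740) x2=(0.6972, -1.7765) x3=(0.2815, 0.2706) x4=(1.9921, -1.1187)
step 0 velocities: v0=(0.6000, 0.7400) v1=(0.0900, -0.7500) v2=(-0.1900, -0.6900) v3=(0.2100, -0.1800) v4=(0.7700, -0.7700)
step 0: KE=1.5215, PE=8.7141, E=10.2356
step 16 velocities: v0=(-0.1349, 1.1046) v1=(-0.5542, 1.1173) v2=(-0.5465, 0.0365) v3=(1.8511, -2.1650) v4=(-0.7012, 0.5186)
step 16: KE=8.2837, PE=1.9389, E=10.2225

10.2225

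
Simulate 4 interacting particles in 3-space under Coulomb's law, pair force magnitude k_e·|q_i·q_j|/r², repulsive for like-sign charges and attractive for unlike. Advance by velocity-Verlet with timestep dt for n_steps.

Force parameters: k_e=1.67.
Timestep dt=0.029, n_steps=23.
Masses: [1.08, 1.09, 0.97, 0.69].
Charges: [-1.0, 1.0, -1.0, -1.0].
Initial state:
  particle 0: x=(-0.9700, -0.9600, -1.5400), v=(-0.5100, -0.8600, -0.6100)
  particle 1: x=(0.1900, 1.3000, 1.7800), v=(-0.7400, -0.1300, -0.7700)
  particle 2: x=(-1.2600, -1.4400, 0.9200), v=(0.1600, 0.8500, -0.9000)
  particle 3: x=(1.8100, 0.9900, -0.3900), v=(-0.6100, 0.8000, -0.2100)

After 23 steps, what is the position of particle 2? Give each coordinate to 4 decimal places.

(-1.1559, -0.8520, 0.4040)

step 0: x0=(-0.9700, -0.9600, -1.5400) x1=(0.1900, 1.3000, 1.7800) x2=(-1.2600, -1.4400, 0.9200) x3=(1.8100, 0.9900, -0.3900)
step 1: x0=(-0.9848, -0.9849, -1.5578) x1=(0.1686, 1.2961, 1.7576) x2=(-1.2554, -1.4153, 0.8940) x3=(1.7923, 1.0133, -0.3960)
step 2: x0=(-0.9996, -1.0098, -1.5757) x1=(0.1471, 1.2921, 1.7349) x2=(-1.2508, -1.3906, 0.8684) x3=(1.7747, 1.0368, -0.4017)
step 3: x0=(-1.0145, -1.0347, -1.5939) x1=(0.1257, 1.2879, 1.7120) x2=(-1.2462, -1.3659, 0.8430) x3=(1.7571, 1.0604, -0.4072)
step 4: x0=(-1.0294, -1.0596, -1.6122) x1=(0.1044, 1.2836, 1.6888) x2=(-1.2416, -1.3411, 0.8179) x3=(1.7396, 1.0843, -0.4125)
step 5: x0=(-1.0444, -1.0845, -1.6307) x1=(0.0831, 1.2791, 1.6654) x2=(-1.2371, -1.3163, 0.7932) x3=(1.7221, 1.1083, -0.4175)
step 6: x0=(-1.0593, -1.1093, -1.6494) x1=(0.0618, 1.2744, 1.6418) x2=(-1.2326, -1.2914, 0.7687) x3=(1.7046, 1.1325, -0.4223)
step 7: x0=(-1.0743, -1.1342, -1.6683) x1=(0.0405, 1.2695, 1.6179) x2=(-1.2281, -1.2665, 0.7446) x3=(1.6871, 1.1569, -0.4269)
step 8: x0=(-1.0894, -1.1590, -1.6873) x1=(0.0193, 1.2644, 1.5938) x2=(-1.2236, -1.2415, 0.7208) x3=(1.6696, 1.1815, -0.4312)
step 9: x0=(-1.1044, -1.1839, -1.7066) x1=(-0.0019, 1.2592, 1.5695) x2=(-1.2191, -1.2164, 0.6973) x3=(1.6522, 1.2062, -0.4353)
step 10: x0=(-1.1195, -1.2088, -1.7261) x1=(-0.0231, 1.2538, 1.5449) x2=(-1.2146, -1.1912, 0.6742) x3=(1.6347, 1.2312, -0.4392)
step 11: x0=(-1.1347, -1.2336, -1.7457) x1=(-0.0442, 1.2482, 1.5200) x2=(-1.2102, -1.1659, 0.6514) x3=(1.6172, 1.2562, -0.4428)
step 12: x0=(-1.1499, -1.2585, -1.7656) x1=(-0.0653, 1.2425, 1.4949) x2=(-1.2057, -1.1405, 0.6289) x3=(1.5998, 1.2815, -0.4462)
step 13: x0=(-1.1651, -1.2835, -1.7857) x1=(-0.0863, 1.2365, 1.4695) x2=(-1.2012, -1.1151, 0.6067) x3=(1.5823, 1.3069, -0.4493)
step 14: x0=(-1.1803, -1.3084, -1.8059) x1=(-0.1073, 1.2304, 1.4439) x2=(-1.1967, -1.0894, 0.5849) x3=(1.5648, 1.3325, -0.4522)
step 15: x0=(-1.1956, -1.3334, -1.8264) x1=(-0.1282, 1.2241, 1.4180) x2=(-1.1923, -1.0637, 0.5635) x3=(1.5473, 1.3582, -0.4549)
step 16: x0=(-1.2109, -1.3584, -1.8470) x1=(-0.1491, 1.2176, 1.3919) x2=(-1.1878, -1.0378, 0.5423) x3=(1.5297, 1.3841, -0.4573)
step 17: x0=(-1.2262, -1.3834, -1.8679) x1=(-0.1700, 1.2109, 1.3654) x2=(-1.1833, -1.0118, 0.5216) x3=(1.5121, 1.4101, -0.4594)
step 18: x0=(-1.2416, -1.4085, -1.8889) x1=(-0.1908, 1.2041, 1.3388) x2=(-1.1788, -0.9856, 0.5011) x3=(1.4945, 1.4363, -0.4614)
step 19: x0=(-1.2570, -1.4337, -1.9101) x1=(-0.2115, 1.1970, 1.3118) x2=(-1.1742, -0.9593, 0.4810) x3=(1.4768, 1.4626, -0.4630)
step 20: x0=(-1.2724, -1.4588, -1.9316) x1=(-0.2322, 1.1897, 1.2846) x2=(-1.1697, -0.9327, 0.4613) x3=(1.4591, 1.4891, -0.4645)
step 21: x0=(-1.2879, -1.4841, -1.9531) x1=(-0.2529, 1.1822, 1.2571) x2=(-1.1651, -0.9060, 0.4418) x3=(1.4413, 1.5157, -0.4657)
step 22: x0=(-1.3034, -1.5094, -1.9749) x1=(-0.2735, 1.1746, 1.2293) x2=(-1.1605, -0.8791, 0.4228) x3=(1.4235, 1.5424, -0.4666)
step 23: x0=(-1.3190, -1.5347, -1.9969) x1=(-0.2941, 1.1667, 1.2012) x2=(-1.1559, -0.8520, 0.4040) x3=(1.4056, 1.5693, -0.4673)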